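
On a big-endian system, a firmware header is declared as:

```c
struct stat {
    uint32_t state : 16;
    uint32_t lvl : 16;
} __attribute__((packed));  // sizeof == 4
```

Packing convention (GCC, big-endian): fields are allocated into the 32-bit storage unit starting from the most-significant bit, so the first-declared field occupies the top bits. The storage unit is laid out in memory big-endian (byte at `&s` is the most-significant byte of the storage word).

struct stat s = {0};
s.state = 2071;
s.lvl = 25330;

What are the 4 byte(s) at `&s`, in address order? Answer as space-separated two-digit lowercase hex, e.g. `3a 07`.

state:16 = 2071 → 0x817 << 16 → word 0x08170000
lvl:16 = 25330 → 0x62f2 << 0 → word 0x081762f2
word = 0x081762f2 → big-endian bytes:
  [0]=0x08  [1]=0x17  [2]=0x62  [3]=0xf2

08 17 62 f2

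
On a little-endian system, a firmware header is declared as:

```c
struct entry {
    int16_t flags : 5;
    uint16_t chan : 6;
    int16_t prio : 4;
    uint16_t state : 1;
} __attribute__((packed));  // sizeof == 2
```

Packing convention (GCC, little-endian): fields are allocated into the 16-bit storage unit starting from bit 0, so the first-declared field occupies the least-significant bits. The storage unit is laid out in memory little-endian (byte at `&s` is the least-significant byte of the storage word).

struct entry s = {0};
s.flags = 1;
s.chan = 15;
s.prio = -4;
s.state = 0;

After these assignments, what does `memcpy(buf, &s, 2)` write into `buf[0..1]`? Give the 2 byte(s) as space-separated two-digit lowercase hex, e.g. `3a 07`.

e1 61

[0+:5] flags=1 & 0x1f = 0x1; word=0x0001
[5+:6] chan=15 & 0x3f = 0xf; word=0x01e1
[11+:4] prio=-4 & 0xf = 0xc; word=0x61e1
[15+:1] state=0 & 0x1 = 0x0; word=0x61e1
word = 0x61e1 → little-endian bytes:
  [0]=0xe1  [1]=0x61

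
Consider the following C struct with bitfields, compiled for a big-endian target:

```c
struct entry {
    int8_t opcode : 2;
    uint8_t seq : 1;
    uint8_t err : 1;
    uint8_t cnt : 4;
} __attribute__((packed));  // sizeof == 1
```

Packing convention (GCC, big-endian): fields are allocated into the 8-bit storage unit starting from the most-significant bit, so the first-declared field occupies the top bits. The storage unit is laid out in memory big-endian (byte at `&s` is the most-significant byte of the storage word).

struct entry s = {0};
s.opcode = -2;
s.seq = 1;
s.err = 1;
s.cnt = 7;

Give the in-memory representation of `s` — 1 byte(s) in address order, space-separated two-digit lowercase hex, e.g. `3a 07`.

b7

opcode (2b) val=-2 bits=0x2 at bit 6: 0x80
seq (1b) val=1 bits=0x1 at bit 5: 0xa0
err (1b) val=1 bits=0x1 at bit 4: 0xb0
cnt (4b) val=7 bits=0x7 at bit 0: 0xb7
word = 0xb7 → big-endian bytes:
  [0]=0xb7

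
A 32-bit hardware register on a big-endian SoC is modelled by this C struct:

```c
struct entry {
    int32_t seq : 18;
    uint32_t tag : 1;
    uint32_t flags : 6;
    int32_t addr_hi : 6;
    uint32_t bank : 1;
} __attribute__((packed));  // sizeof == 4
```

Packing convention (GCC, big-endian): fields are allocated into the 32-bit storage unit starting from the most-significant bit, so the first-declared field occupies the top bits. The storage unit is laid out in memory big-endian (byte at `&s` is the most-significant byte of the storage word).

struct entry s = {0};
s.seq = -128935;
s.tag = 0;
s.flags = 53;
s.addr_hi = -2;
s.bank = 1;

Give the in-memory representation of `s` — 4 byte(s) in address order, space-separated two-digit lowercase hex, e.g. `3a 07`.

seq:18 = -128935 → 0x20859 << 14 → word 0x82164000
tag:1 = 0 → 0x0 << 13 → word 0x82164000
flags:6 = 53 → 0x35 << 7 → word 0x82165a80
addr_hi:6 = -2 → 0x3e << 1 → word 0x82165afc
bank:1 = 1 → 0x1 << 0 → word 0x82165afd
word = 0x82165afd → big-endian bytes:
  [0]=0x82  [1]=0x16  [2]=0x5a  [3]=0xfd

82 16 5a fd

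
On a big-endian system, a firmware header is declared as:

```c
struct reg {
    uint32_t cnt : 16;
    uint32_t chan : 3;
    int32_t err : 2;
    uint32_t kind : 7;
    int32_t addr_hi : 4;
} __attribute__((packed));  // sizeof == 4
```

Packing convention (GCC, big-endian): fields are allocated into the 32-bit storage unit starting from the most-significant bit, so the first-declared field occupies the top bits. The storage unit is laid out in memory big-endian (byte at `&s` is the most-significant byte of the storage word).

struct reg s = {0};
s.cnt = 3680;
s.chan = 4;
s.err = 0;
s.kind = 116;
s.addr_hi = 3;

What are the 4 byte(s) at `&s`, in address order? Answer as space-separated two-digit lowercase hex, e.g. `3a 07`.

0e 60 87 43

cnt:16 = 3680 → 0xe60 << 16 → word 0x0e600000
chan:3 = 4 → 0x4 << 13 → word 0x0e608000
err:2 = 0 → 0x0 << 11 → word 0x0e608000
kind:7 = 116 → 0x74 << 4 → word 0x0e608740
addr_hi:4 = 3 → 0x3 << 0 → word 0x0e608743
word = 0x0e608743 → big-endian bytes:
  [0]=0x0e  [1]=0x60  [2]=0x87  [3]=0x43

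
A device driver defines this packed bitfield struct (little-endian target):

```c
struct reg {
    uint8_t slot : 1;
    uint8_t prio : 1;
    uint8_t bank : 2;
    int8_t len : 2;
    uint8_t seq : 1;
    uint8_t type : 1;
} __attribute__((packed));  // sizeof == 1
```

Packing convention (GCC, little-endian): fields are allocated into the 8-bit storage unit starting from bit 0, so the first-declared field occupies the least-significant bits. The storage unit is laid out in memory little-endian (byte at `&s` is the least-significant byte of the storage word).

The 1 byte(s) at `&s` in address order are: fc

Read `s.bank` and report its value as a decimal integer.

3

[0]=0xfc (little-endian) → word 0xfc
slot [0+:1] = (word>>0) & 0x1 = 0
prio [1+:1] = (word>>1) & 0x1 = 0
bank [2+:2] = (word>>2) & 0x3 = 3  ←
len [4+:2] = (word>>4) & 0x3 = 3
seq [6+:1] = (word>>6) & 0x1 = 1
type [7+:1] = (word>>7) & 0x1 = 1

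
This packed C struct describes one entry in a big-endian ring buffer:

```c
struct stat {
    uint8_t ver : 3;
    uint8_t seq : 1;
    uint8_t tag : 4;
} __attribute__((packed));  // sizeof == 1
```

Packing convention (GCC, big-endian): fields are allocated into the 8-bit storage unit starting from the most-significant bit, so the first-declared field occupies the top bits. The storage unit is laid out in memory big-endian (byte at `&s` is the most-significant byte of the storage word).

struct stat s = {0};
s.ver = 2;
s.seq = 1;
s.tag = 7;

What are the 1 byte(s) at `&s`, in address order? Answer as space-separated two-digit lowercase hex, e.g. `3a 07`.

[5+:3] ver=2 & 0x7 = 0x2; word=0x40
[4+:1] seq=1 & 0x1 = 0x1; word=0x50
[0+:4] tag=7 & 0xf = 0x7; word=0x57
word = 0x57 → big-endian bytes:
  [0]=0x57

57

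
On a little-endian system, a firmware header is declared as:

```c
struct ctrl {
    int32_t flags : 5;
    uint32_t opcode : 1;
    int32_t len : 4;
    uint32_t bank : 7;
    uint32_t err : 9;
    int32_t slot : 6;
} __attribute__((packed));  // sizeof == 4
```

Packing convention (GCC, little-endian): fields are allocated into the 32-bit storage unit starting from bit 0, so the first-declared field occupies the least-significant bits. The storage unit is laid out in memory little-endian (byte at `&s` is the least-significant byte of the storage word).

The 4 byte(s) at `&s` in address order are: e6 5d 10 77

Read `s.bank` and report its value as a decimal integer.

23

[0]=0xe6 [1]=0x5d [2]=0x10 [3]=0x77 (little-endian) → word 0x77105de6
flags:5 @ bit 0 → (0x77105de6>>0)&0x1f = 0x6
opcode:1 @ bit 5 → (0x77105de6>>5)&0x1 = 0x1
len:4 @ bit 6 → (0x77105de6>>6)&0xf = 0x7
bank:7 @ bit 10 → (0x77105de6>>10)&0x7f = 0x17  ←
err:9 @ bit 17 → (0x77105de6>>17)&0x1ff = 0x188
slot:6 @ bit 26 → (0x77105de6>>26)&0x3f = 0x1d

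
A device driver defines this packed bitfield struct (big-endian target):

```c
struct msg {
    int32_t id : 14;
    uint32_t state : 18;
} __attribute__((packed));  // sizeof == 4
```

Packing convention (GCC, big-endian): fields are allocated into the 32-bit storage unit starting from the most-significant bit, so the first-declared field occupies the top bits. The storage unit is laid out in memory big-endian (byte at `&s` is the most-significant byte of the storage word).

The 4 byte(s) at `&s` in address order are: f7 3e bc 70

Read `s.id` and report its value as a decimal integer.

[0]=0xf7 [1]=0x3e [2]=0xbc [3]=0x70 (big-endian) → word 0xf73ebc70
id [18+:14] = (word>>18) & 0x3fff = 15823  ←
state [0+:18] = (word>>0) & 0x3ffff = 179312
id signed 14b, MSB=1: 15823 - 16384 = -561

-561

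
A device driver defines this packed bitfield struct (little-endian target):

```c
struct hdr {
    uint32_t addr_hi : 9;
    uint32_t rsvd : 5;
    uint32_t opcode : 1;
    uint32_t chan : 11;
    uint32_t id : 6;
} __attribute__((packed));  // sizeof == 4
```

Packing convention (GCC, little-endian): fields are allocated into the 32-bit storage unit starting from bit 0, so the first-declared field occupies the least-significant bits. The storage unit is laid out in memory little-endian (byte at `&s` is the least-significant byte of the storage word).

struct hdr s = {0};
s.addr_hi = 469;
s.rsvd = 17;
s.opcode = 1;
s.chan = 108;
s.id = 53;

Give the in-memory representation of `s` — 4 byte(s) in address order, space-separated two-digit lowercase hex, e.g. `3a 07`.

d5 63 36 d4

addr_hi (9b) val=469 bits=0x1d5 at bit 0: 0x000001d5
rsvd (5b) val=17 bits=0x11 at bit 9: 0x000023d5
opcode (1b) val=1 bits=0x1 at bit 14: 0x000063d5
chan (11b) val=108 bits=0x6c at bit 15: 0x003663d5
id (6b) val=53 bits=0x35 at bit 26: 0xd43663d5
word = 0xd43663d5 → little-endian bytes:
  [0]=0xd5  [1]=0x63  [2]=0x36  [3]=0xd4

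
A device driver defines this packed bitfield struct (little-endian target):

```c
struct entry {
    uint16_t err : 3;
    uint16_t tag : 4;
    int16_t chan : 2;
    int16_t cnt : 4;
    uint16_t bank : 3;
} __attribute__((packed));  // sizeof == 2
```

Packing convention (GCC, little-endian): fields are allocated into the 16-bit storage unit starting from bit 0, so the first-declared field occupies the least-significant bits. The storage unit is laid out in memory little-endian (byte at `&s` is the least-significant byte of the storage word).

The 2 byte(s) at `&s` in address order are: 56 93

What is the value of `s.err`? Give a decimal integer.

6

[0]=0x56 [1]=0x93 (little-endian) → word 0x9356
err [0+:3] = (word>>0) & 0x7 = 6  ←
tag [3+:4] = (word>>3) & 0xf = 10
chan [7+:2] = (word>>7) & 0x3 = 2
cnt [9+:4] = (word>>9) & 0xf = 9
bank [13+:3] = (word>>13) & 0x7 = 4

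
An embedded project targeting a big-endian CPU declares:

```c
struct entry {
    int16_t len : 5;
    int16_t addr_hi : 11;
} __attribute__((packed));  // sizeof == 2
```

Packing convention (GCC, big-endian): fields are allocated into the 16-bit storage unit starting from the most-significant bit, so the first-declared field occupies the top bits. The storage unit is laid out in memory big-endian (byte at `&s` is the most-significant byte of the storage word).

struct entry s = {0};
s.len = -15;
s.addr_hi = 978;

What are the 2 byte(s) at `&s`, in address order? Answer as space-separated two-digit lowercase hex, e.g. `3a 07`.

len (5b) val=-15 bits=0x11 at bit 11: 0x8800
addr_hi (11b) val=978 bits=0x3d2 at bit 0: 0x8bd2
word = 0x8bd2 → big-endian bytes:
  [0]=0x8b  [1]=0xd2

8b d2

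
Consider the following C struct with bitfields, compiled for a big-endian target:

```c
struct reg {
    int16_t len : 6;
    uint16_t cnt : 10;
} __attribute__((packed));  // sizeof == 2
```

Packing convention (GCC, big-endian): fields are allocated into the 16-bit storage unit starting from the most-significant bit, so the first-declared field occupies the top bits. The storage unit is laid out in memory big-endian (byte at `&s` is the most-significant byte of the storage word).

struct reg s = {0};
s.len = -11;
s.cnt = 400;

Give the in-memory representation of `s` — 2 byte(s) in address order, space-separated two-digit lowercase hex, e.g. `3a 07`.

d5 90

len:6 = -11 → 0x35 << 10 → word 0xd400
cnt:10 = 400 → 0x190 << 0 → word 0xd590
word = 0xd590 → big-endian bytes:
  [0]=0xd5  [1]=0x90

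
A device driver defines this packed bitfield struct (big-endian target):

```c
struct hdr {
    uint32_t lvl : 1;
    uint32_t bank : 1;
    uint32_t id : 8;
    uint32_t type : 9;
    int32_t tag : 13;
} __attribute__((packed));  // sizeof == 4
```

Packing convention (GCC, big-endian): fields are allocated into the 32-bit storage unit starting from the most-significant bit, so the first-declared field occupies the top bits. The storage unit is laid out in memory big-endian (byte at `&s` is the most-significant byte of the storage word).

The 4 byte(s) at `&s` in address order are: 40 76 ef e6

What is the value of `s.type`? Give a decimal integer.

[0]=0x40 [1]=0x76 [2]=0xef [3]=0xe6 (big-endian) → word 0x4076efe6
lvl [31+:1] = (word>>31) & 0x1 = 0
bank [30+:1] = (word>>30) & 0x1 = 1
id [22+:8] = (word>>22) & 0xff = 1
type [13+:9] = (word>>13) & 0x1ff = 439  ←
tag [0+:13] = (word>>0) & 0x1fff = 4070

439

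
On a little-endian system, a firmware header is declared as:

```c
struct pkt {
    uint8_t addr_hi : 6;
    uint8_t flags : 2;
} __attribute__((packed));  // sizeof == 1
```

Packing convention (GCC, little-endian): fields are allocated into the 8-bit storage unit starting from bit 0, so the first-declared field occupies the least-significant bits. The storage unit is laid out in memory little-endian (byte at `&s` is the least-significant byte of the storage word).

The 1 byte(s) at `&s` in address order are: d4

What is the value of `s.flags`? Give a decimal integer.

3

[0]=0xd4 (little-endian) → word 0xd4
addr_hi:6 @ bit 0 → (0xd4>>0)&0x3f = 0x14
flags:2 @ bit 6 → (0xd4>>6)&0x3 = 0x3  ←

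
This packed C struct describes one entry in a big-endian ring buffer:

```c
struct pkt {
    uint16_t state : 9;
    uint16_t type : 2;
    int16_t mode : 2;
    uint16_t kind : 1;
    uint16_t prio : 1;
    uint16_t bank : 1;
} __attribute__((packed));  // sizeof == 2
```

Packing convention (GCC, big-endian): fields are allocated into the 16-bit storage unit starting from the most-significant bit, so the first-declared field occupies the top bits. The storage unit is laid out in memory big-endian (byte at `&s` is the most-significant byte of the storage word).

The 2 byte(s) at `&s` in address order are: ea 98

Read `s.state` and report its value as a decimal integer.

469

[0]=0xea [1]=0x98 (big-endian) → word 0xea98
state [7+:9] = (word>>7) & 0x1ff = 469  ←
type [5+:2] = (word>>5) & 0x3 = 0
mode [3+:2] = (word>>3) & 0x3 = 3
kind [2+:1] = (word>>2) & 0x1 = 0
prio [1+:1] = (word>>1) & 0x1 = 0
bank [0+:1] = (word>>0) & 0x1 = 0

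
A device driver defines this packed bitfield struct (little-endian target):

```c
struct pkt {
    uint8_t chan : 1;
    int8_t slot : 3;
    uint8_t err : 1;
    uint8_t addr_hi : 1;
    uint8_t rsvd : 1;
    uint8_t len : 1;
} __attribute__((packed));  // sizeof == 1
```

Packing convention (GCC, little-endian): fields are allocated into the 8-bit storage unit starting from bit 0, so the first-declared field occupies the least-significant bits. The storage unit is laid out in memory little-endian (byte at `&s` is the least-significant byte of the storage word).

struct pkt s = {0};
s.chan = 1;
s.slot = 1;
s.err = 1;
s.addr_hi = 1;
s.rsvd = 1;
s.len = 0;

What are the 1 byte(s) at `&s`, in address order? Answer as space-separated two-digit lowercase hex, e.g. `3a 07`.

73

chan:1 = 1 → 0x1 << 0 → word 0x01
slot:3 = 1 → 0x1 << 1 → word 0x03
err:1 = 1 → 0x1 << 4 → word 0x13
addr_hi:1 = 1 → 0x1 << 5 → word 0x33
rsvd:1 = 1 → 0x1 << 6 → word 0x73
len:1 = 0 → 0x0 << 7 → word 0x73
word = 0x73 → little-endian bytes:
  [0]=0x73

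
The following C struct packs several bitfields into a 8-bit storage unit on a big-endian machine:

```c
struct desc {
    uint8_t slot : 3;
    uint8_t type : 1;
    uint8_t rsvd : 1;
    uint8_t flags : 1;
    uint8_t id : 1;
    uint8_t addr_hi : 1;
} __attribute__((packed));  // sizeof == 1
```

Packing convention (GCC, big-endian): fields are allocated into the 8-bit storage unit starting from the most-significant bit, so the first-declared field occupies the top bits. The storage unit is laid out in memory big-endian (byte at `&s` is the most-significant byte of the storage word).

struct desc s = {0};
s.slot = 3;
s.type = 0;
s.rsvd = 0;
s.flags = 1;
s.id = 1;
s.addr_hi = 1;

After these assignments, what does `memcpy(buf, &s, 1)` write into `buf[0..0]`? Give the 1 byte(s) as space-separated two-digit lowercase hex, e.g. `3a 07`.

67

slot (3b) val=3 bits=0x3 at bit 5: 0x60
type (1b) val=0 bits=0x0 at bit 4: 0x60
rsvd (1b) val=0 bits=0x0 at bit 3: 0x60
flags (1b) val=1 bits=0x1 at bit 2: 0x64
id (1b) val=1 bits=0x1 at bit 1: 0x66
addr_hi (1b) val=1 bits=0x1 at bit 0: 0x67
word = 0x67 → big-endian bytes:
  [0]=0x67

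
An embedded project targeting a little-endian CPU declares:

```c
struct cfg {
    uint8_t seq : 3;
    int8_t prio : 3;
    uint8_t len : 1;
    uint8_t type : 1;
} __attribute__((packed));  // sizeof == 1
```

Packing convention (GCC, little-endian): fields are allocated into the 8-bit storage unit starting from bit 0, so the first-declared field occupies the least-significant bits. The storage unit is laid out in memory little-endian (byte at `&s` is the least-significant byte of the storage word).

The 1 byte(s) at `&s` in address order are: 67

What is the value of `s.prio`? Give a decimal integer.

-4

[0]=0x67 (little-endian) → word 0x67
seq [0+:3] = (word>>0) & 0x7 = 7
prio [3+:3] = (word>>3) & 0x7 = 4  ←
len [6+:1] = (word>>6) & 0x1 = 1
type [7+:1] = (word>>7) & 0x1 = 0
prio signed 3b, MSB=1: 4 - 8 = -4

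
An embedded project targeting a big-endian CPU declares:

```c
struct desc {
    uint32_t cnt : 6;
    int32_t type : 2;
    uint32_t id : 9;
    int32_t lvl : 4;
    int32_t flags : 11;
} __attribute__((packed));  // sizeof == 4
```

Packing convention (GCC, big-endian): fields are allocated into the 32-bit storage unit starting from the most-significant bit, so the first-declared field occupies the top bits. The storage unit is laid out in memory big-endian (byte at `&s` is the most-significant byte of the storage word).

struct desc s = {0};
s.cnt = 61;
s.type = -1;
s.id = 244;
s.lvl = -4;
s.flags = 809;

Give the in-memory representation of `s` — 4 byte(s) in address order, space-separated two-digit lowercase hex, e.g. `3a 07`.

f7 7a 63 29

cnt (6b) val=61 bits=0x3d at bit 26: 0xf4000000
type (2b) val=-1 bits=0x3 at bit 24: 0xf7000000
id (9b) val=244 bits=0xf4 at bit 15: 0xf77a0000
lvl (4b) val=-4 bits=0xc at bit 11: 0xf77a6000
flags (11b) val=809 bits=0x329 at bit 0: 0xf77a6329
word = 0xf77a6329 → big-endian bytes:
  [0]=0xf7  [1]=0x7a  [2]=0x63  [3]=0x29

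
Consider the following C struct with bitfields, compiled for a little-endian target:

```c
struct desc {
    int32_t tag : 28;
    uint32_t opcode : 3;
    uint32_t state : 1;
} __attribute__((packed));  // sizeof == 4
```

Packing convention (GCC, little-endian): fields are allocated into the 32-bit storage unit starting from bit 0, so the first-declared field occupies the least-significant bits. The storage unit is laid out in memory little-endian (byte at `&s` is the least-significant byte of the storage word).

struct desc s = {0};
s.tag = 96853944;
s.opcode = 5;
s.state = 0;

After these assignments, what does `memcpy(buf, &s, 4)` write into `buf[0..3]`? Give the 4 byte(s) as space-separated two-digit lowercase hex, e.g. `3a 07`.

b8 df c5 55

tag (28b) val=96853944 bits=0x5c5dfb8 at bit 0: 0x05c5dfb8
opcode (3b) val=5 bits=0x5 at bit 28: 0x55c5dfb8
state (1b) val=0 bits=0x0 at bit 31: 0x55c5dfb8
word = 0x55c5dfb8 → little-endian bytes:
  [0]=0xb8  [1]=0xdf  [2]=0xc5  [3]=0x55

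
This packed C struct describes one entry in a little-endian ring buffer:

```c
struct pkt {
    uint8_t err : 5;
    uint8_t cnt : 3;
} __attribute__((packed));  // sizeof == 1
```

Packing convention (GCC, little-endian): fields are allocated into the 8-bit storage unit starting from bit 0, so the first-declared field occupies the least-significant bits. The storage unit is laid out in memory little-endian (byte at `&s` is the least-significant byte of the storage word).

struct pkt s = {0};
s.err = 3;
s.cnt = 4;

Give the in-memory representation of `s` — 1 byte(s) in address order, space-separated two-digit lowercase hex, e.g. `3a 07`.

83

err (5b) val=3 bits=0x3 at bit 0: 0x03
cnt (3b) val=4 bits=0x4 at bit 5: 0x83
word = 0x83 → little-endian bytes:
  [0]=0x83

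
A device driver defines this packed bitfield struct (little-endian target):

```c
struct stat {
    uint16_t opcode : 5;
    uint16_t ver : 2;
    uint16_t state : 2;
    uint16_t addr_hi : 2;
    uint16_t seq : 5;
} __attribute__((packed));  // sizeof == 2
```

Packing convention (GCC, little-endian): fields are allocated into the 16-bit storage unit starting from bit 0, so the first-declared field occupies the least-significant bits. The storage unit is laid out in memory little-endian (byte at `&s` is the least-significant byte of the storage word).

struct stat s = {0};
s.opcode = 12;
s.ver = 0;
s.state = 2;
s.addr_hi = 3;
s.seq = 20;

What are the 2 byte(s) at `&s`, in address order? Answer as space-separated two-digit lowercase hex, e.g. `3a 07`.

[0+:5] opcode=12 & 0x1f = 0xc; word=0x000c
[5+:2] ver=0 & 0x3 = 0x0; word=0x000c
[7+:2] state=2 & 0x3 = 0x2; word=0x010c
[9+:2] addr_hi=3 & 0x3 = 0x3; word=0x070c
[11+:5] seq=20 & 0x1f = 0x14; word=0xa70c
word = 0xa70c → little-endian bytes:
  [0]=0x0c  [1]=0xa7

0c a7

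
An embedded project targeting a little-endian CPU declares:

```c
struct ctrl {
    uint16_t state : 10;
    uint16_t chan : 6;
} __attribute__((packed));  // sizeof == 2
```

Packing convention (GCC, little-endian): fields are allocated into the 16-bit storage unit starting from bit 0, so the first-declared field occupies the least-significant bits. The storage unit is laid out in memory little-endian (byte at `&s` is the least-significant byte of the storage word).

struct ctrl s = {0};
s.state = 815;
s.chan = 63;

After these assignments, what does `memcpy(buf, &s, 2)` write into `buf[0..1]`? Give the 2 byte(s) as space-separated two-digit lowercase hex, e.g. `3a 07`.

[0+:10] state=815 & 0x3ff = 0x32f; word=0x032f
[10+:6] chan=63 & 0x3f = 0x3f; word=0xff2f
word = 0xff2f → little-endian bytes:
  [0]=0x2f  [1]=0xff

2f ff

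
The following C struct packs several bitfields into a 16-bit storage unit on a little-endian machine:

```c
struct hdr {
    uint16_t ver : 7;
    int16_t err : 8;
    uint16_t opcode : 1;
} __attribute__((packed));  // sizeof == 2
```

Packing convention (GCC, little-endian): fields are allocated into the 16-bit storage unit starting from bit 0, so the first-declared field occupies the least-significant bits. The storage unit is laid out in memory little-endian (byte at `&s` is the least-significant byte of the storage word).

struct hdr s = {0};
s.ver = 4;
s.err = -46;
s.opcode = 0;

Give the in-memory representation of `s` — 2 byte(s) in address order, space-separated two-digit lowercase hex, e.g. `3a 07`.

04 69

ver (7b) val=4 bits=0x4 at bit 0: 0x0004
err (8b) val=-46 bits=0xd2 at bit 7: 0x6904
opcode (1b) val=0 bits=0x0 at bit 15: 0x6904
word = 0x6904 → little-endian bytes:
  [0]=0x04  [1]=0x69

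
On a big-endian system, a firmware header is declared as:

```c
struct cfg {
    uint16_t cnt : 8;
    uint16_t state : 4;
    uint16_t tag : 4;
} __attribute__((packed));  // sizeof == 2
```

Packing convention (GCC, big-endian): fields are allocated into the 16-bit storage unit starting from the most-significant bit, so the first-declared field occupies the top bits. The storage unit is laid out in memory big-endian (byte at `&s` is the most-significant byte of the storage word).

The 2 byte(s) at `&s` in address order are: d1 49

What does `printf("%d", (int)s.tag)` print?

9

[0]=0xd1 [1]=0x49 (big-endian) → word 0xd149
cnt [8+:8] = (word>>8) & 0xff = 209
state [4+:4] = (word>>4) & 0xf = 4
tag [0+:4] = (word>>0) & 0xf = 9  ←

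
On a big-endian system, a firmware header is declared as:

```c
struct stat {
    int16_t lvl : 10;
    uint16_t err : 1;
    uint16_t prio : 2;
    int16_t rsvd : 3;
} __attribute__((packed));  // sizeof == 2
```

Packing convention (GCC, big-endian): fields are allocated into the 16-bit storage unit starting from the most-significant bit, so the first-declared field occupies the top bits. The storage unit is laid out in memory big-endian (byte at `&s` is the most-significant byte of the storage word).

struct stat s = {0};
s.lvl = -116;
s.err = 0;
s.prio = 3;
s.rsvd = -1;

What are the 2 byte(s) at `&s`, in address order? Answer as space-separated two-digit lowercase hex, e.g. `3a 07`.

e3 1f

lvl (10b) val=-116 bits=0x38c at bit 6: 0xe300
err (1b) val=0 bits=0x0 at bit 5: 0xe300
prio (2b) val=3 bits=0x3 at bit 3: 0xe318
rsvd (3b) val=-1 bits=0x7 at bit 0: 0xe31f
word = 0xe31f → big-endian bytes:
  [0]=0xe3  [1]=0x1f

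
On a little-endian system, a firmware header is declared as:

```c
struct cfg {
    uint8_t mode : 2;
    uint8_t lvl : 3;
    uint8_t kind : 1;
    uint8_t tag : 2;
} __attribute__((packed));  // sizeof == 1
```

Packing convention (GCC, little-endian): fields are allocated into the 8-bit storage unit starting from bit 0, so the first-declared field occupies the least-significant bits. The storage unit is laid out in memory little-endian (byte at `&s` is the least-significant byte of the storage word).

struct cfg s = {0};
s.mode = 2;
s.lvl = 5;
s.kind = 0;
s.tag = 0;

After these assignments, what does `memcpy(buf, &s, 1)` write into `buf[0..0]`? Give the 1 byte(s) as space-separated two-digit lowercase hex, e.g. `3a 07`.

16

mode:2 = 2 → 0x2 << 0 → word 0x02
lvl:3 = 5 → 0x5 << 2 → word 0x16
kind:1 = 0 → 0x0 << 5 → word 0x16
tag:2 = 0 → 0x0 << 6 → word 0x16
word = 0x16 → little-endian bytes:
  [0]=0x16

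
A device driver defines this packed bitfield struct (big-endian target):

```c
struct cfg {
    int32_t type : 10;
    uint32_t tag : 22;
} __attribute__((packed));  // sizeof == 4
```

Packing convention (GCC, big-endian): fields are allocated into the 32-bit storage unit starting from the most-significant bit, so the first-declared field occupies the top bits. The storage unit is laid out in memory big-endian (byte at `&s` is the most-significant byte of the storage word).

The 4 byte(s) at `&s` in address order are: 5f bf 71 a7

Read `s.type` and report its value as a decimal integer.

[0]=0x5f [1]=0xbf [2]=0x71 [3]=0xa7 (big-endian) → word 0x5fbf71a7
type [22+:10] = (word>>22) & 0x3ff = 382  ←
tag [0+:22] = (word>>0) & 0x3fffff = 4157863
type signed 10b, MSB=0: value = 382

382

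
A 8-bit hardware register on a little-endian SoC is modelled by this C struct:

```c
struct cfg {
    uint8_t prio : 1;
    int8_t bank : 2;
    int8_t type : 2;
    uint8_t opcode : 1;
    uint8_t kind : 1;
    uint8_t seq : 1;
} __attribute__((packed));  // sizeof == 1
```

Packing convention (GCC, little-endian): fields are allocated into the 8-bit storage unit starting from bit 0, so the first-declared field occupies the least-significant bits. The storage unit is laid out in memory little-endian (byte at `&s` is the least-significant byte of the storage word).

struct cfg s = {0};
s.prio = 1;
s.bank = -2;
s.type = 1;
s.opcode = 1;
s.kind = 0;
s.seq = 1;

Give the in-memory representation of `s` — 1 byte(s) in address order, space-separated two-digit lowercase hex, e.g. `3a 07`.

ad

prio (1b) val=1 bits=0x1 at bit 0: 0x01
bank (2b) val=-2 bits=0x2 at bit 1: 0x05
type (2b) val=1 bits=0x1 at bit 3: 0x0d
opcode (1b) val=1 bits=0x1 at bit 5: 0x2d
kind (1b) val=0 bits=0x0 at bit 6: 0x2d
seq (1b) val=1 bits=0x1 at bit 7: 0xad
word = 0xad → little-endian bytes:
  [0]=0xad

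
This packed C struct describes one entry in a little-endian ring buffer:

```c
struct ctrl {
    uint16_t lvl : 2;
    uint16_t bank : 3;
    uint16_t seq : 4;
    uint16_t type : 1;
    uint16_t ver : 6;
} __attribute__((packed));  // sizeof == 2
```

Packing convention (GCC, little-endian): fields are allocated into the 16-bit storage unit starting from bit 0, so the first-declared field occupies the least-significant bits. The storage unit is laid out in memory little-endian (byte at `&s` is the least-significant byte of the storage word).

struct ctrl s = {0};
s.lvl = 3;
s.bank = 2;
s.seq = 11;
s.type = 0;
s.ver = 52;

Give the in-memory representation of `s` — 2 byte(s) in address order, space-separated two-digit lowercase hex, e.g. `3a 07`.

6b d1

lvl (2b) val=3 bits=0x3 at bit 0: 0x0003
bank (3b) val=2 bits=0x2 at bit 2: 0x000b
seq (4b) val=11 bits=0xb at bit 5: 0x016b
type (1b) val=0 bits=0x0 at bit 9: 0x016b
ver (6b) val=52 bits=0x34 at bit 10: 0xd16b
word = 0xd16b → little-endian bytes:
  [0]=0x6b  [1]=0xd1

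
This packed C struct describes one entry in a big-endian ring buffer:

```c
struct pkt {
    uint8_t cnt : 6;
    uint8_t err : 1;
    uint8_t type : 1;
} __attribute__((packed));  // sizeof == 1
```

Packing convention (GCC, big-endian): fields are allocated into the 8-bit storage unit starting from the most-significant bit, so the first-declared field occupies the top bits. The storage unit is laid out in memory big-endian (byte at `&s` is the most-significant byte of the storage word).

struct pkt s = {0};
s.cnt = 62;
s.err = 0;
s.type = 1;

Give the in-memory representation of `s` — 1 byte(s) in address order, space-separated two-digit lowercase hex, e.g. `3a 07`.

f9

cnt (6b) val=62 bits=0x3e at bit 2: 0xf8
err (1b) val=0 bits=0x0 at bit 1: 0xf8
type (1b) val=1 bits=0x1 at bit 0: 0xf9
word = 0xf9 → big-endian bytes:
  [0]=0xf9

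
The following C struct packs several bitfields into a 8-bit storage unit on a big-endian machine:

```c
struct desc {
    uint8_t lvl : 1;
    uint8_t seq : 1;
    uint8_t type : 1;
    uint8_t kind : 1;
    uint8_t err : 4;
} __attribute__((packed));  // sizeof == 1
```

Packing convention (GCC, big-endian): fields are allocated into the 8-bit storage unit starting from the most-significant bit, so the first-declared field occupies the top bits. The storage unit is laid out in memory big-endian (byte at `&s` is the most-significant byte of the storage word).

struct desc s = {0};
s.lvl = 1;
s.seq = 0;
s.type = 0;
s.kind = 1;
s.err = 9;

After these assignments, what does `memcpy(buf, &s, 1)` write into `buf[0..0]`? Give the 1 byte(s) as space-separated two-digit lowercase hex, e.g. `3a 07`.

99

lvl (1b) val=1 bits=0x1 at bit 7: 0x80
seq (1b) val=0 bits=0x0 at bit 6: 0x80
type (1b) val=0 bits=0x0 at bit 5: 0x80
kind (1b) val=1 bits=0x1 at bit 4: 0x90
err (4b) val=9 bits=0x9 at bit 0: 0x99
word = 0x99 → big-endian bytes:
  [0]=0x99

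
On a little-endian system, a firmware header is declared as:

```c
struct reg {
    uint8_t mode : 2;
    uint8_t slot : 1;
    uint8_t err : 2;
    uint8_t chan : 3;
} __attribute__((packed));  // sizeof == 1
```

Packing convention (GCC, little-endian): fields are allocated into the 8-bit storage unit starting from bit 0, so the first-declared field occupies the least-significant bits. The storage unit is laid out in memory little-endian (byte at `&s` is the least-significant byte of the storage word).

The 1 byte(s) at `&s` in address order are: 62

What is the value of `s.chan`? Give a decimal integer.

3

[0]=0x62 (little-endian) → word 0x62
mode [0+:2] = (word>>0) & 0x3 = 2
slot [2+:1] = (word>>2) & 0x1 = 0
err [3+:2] = (word>>3) & 0x3 = 0
chan [5+:3] = (word>>5) & 0x7 = 3  ←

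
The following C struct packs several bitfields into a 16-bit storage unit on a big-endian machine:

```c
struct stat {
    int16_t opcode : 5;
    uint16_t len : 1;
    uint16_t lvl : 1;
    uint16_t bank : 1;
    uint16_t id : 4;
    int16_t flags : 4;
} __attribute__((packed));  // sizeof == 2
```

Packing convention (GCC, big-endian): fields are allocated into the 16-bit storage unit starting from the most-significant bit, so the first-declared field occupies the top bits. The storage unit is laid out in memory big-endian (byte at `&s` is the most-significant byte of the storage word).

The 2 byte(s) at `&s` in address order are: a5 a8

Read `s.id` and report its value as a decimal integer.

10

[0]=0xa5 [1]=0xa8 (big-endian) → word 0xa5a8
opcode:5 @ bit 11 → (0xa5a8>>11)&0x1f = 0x14
len:1 @ bit 10 → (0xa5a8>>10)&0x1 = 0x1
lvl:1 @ bit 9 → (0xa5a8>>9)&0x1 = 0x0
bank:1 @ bit 8 → (0xa5a8>>8)&0x1 = 0x1
id:4 @ bit 4 → (0xa5a8>>4)&0xf = 0xa  ←
flags:4 @ bit 0 → (0xa5a8>>0)&0xf = 0x8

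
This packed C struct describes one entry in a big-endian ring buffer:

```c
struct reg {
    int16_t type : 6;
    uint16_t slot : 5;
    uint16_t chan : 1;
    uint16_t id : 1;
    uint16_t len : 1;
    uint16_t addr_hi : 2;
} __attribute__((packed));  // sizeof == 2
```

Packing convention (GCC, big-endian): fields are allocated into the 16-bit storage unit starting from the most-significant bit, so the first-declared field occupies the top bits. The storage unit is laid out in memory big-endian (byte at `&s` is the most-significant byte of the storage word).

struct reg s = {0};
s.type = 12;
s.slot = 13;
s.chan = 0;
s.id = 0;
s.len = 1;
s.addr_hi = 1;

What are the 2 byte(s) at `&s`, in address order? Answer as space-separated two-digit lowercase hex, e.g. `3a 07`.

type:6 = 12 → 0xc << 10 → word 0x3000
slot:5 = 13 → 0xd << 5 → word 0x31a0
chan:1 = 0 → 0x0 << 4 → word 0x31a0
id:1 = 0 → 0x0 << 3 → word 0x31a0
len:1 = 1 → 0x1 << 2 → word 0x31a4
addr_hi:2 = 1 → 0x1 << 0 → word 0x31a5
word = 0x31a5 → big-endian bytes:
  [0]=0x31  [1]=0xa5

31 a5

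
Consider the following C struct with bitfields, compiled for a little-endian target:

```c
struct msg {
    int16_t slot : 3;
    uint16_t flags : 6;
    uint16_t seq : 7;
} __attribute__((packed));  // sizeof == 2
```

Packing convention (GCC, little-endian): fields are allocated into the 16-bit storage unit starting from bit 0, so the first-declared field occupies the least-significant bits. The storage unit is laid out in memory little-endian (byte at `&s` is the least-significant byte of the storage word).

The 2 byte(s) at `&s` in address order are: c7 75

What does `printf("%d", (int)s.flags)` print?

56

[0]=0xc7 [1]=0x75 (little-endian) → word 0x75c7
slot [0+:3] = (word>>0) & 0x7 = 7
flags [3+:6] = (word>>3) & 0x3f = 56  ←
seq [9+:7] = (word>>9) & 0x7f = 58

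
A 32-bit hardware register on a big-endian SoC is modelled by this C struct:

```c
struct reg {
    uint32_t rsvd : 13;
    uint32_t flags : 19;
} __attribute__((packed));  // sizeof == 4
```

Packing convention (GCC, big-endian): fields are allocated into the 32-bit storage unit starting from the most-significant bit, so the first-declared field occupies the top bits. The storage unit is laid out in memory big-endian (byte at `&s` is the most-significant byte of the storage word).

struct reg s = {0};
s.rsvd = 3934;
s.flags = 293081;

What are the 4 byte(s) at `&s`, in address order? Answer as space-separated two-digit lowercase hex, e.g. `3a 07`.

rsvd (13b) val=3934 bits=0xf5e at bit 19: 0x7af00000
flags (19b) val=293081 bits=0x478d9 at bit 0: 0x7af478d9
word = 0x7af478d9 → big-endian bytes:
  [0]=0x7a  [1]=0xf4  [2]=0x78  [3]=0xd9

7a f4 78 d9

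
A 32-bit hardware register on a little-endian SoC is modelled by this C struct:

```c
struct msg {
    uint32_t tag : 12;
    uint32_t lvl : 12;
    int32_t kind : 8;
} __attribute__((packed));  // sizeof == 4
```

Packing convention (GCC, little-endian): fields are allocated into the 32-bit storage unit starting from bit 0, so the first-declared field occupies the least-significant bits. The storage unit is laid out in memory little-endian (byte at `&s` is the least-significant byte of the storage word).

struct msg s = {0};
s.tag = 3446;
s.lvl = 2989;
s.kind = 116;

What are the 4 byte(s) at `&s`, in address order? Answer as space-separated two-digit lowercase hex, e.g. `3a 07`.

[0+:12] tag=3446 & 0xfff = 0xd76; word=0x00000d76
[12+:12] lvl=2989 & 0xfff = 0xbad; word=0x00badd76
[24+:8] kind=116 & 0xff = 0x74; word=0x74badd76
word = 0x74badd76 → little-endian bytes:
  [0]=0x76  [1]=0xdd  [2]=0xba  [3]=0x74

76 dd ba 74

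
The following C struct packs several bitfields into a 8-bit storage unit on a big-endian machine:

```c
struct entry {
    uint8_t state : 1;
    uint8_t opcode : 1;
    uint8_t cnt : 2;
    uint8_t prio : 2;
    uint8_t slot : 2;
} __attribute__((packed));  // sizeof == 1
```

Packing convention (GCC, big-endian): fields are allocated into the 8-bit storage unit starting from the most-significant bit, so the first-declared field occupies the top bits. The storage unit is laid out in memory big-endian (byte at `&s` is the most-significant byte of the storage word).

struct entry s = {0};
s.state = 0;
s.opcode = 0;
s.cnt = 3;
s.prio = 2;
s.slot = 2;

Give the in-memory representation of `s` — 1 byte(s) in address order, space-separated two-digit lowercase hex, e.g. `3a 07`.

state:1 = 0 → 0x0 << 7 → word 0x00
opcode:1 = 0 → 0x0 << 6 → word 0x00
cnt:2 = 3 → 0x3 << 4 → word 0x30
prio:2 = 2 → 0x2 << 2 → word 0x38
slot:2 = 2 → 0x2 << 0 → word 0x3a
word = 0x3a → big-endian bytes:
  [0]=0x3a

3a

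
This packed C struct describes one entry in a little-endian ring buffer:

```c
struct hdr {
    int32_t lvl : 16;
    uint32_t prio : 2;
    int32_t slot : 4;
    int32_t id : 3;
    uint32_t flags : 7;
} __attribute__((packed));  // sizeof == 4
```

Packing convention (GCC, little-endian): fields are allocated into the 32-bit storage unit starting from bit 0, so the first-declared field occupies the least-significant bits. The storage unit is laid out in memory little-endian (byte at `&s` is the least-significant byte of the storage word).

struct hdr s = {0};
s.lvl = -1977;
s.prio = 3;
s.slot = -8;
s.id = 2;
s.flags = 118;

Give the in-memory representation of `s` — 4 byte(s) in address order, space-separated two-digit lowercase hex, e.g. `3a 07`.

47 f8 a3 ec

lvl:16 = -1977 → 0xf847 << 0 → word 0x0000f847
prio:2 = 3 → 0x3 << 16 → word 0x0003f847
slot:4 = -8 → 0x8 << 18 → word 0x0023f847
id:3 = 2 → 0x2 << 22 → word 0x00a3f847
flags:7 = 118 → 0x76 << 25 → word 0xeca3f847
word = 0xeca3f847 → little-endian bytes:
  [0]=0x47  [1]=0xf8  [2]=0xa3  [3]=0xec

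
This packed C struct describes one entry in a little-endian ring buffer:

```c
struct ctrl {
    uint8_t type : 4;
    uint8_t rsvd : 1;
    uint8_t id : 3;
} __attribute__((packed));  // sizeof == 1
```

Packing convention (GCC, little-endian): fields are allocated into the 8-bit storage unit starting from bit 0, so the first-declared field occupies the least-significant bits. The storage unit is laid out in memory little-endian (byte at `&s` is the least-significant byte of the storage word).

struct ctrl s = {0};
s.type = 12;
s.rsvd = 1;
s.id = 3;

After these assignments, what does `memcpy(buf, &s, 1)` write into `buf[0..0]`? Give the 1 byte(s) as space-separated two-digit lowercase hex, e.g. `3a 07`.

7c

type:4 = 12 → 0xc << 0 → word 0x0c
rsvd:1 = 1 → 0x1 << 4 → word 0x1c
id:3 = 3 → 0x3 << 5 → word 0x7c
word = 0x7c → little-endian bytes:
  [0]=0x7c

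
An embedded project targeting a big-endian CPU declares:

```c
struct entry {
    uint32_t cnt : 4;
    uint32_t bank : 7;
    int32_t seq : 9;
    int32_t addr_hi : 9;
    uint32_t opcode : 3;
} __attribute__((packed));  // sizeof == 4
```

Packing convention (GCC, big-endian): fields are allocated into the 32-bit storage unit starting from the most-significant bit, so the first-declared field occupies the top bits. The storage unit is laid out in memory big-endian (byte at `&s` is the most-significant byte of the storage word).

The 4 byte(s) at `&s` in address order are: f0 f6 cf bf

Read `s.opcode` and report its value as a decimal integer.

[0]=0xf0 [1]=0xf6 [2]=0xcf [3]=0xbf (big-endian) → word 0xf0f6cfbf
cnt:4 @ bit 28 → (0xf0f6cfbf>>28)&0xf = 0xf
bank:7 @ bit 21 → (0xf0f6cfbf>>21)&0x7f = 0x7
seq:9 @ bit 12 → (0xf0f6cfbf>>12)&0x1ff = 0x16c
addr_hi:9 @ bit 3 → (0xf0f6cfbf>>3)&0x1ff = 0x1f7
opcode:3 @ bit 0 → (0xf0f6cfbf>>0)&0x7 = 0x7  ←

7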